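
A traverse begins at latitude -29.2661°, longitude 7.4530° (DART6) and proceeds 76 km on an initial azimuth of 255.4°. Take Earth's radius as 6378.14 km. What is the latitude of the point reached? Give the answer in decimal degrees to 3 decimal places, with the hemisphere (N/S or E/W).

δ = d/R = 76/6378.14 = 0.011916 rad
φ₂ = arcsin(sin φ₁ cos δ + cos φ₁ sin δ cos θ)
   = arcsin(-0.48887·0.99993 + 0.87236·0.01192·-0.25207) = -29.43605°
λ₂ = λ₁ + atan2(sin θ sin δ cos φ₁, cos δ − sin φ₁ sin φ₂) = 6.69439°

29.436°S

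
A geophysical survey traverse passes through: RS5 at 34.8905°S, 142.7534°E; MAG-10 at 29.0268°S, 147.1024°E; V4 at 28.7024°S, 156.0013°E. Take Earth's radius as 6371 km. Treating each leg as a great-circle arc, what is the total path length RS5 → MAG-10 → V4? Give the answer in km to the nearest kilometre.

1637 km

RS5→MAG-10: c = 0.120882 rad, d = 770.14 km
MAG-10→V4: c = 0.136105 rad, d = 867.12 km
Total = 770.14 + 867.12 = 1637.27 km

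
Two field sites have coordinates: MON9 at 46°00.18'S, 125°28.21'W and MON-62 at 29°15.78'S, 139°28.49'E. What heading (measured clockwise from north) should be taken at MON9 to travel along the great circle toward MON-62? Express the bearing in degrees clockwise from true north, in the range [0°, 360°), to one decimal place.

245.6°

MON9: φ = -46.00300°, λ = -125.47017°
MON-62: φ = -29.26300°, λ = +139.47483°
Δλ = -95.0550°
y = sin Δλ · cos φ₂ = -0.868992
x = cos φ₁ sin φ₂ − sin φ₁ cos φ₂ cos Δλ = -0.394841
θ = atan2(y, x) = -114.4354° → 245.5646° (mod 360°)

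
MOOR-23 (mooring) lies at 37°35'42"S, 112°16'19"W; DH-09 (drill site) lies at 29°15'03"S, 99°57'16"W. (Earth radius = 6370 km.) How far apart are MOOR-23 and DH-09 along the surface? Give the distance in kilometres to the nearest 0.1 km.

1469.7 km

MOOR-23: φ = -37.59500°, λ = -112.27194°
DH-09: φ = -29.25083°, λ = -99.95444°
Δφ = 8.3442°,  Δλ = 12.3175°
a = sin²(Δφ/2) + cos φ₁ cos φ₂ sin²(Δλ/2) = 0.013250
c = 2·arcsin(√a) = 0.230726 rad = 13.2196°
d = R·c = 6370 × 0.230726 = 1469.7 km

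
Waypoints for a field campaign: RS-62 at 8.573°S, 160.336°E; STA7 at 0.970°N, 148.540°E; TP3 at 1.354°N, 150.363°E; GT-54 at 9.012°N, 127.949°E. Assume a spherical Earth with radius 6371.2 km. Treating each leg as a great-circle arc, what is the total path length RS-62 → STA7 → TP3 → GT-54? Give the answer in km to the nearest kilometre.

RS-62→STA7: c = 0.264275 rad, d = 1683.75 km
STA7→TP3: c = 0.032509 rad, d = 207.12 km
TP3→GT-54: c = 0.411586 rad, d = 2622.30 km
Total = 1683.75 + 207.12 + 2622.30 = 4513.17 km

4513 km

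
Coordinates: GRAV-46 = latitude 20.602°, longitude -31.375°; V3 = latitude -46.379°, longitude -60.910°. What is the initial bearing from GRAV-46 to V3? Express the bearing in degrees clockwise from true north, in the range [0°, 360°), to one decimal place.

200.9°

Δλ = -29.5350°
y = sin Δλ · cos φ₂ = -0.340082
x = cos φ₁ sin φ₂ − sin φ₁ cos φ₂ cos Δλ = -0.888831
θ = atan2(y, x) = -159.0623° → 200.9377° (mod 360°)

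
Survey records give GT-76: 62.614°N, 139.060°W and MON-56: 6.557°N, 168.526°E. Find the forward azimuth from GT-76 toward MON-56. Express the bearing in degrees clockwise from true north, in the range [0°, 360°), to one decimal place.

Δλ = -52.4140°
y = sin Δλ · cos φ₂ = -0.787255
x = cos φ₁ sin φ₂ − sin φ₁ cos φ₂ cos Δλ = -0.485524
θ = atan2(y, x) = -121.6634° → 238.3366° (mod 360°)

238.3°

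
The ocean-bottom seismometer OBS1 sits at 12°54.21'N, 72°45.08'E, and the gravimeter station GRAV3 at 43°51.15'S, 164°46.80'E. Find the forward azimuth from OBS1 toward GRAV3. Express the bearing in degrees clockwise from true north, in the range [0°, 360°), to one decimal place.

OBS1: φ = +12.90350°, λ = +72.75133°
GRAV3: φ = -43.85250°, λ = +164.78000°
Δλ = 92.0287°
y = sin Δλ · cos φ₂ = 0.720674
x = cos φ₁ sin φ₂ − sin φ₁ cos φ₂ cos Δλ = -0.669609
θ = atan2(y, x) = 132.8965° → 132.8965° (mod 360°)

132.9°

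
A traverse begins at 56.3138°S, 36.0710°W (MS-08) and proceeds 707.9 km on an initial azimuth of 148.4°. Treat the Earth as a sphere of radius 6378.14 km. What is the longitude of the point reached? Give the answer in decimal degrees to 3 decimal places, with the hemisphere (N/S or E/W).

δ = d/R = 707.9/6378.14 = 0.110988 rad
φ₂ = arcsin(sin φ₁ cos δ + cos φ₁ sin δ cos θ)
   = arcsin(-0.83209·0.99385 + 0.55464·0.11076·-0.85173) = -61.55707°
λ₂ = λ₁ + atan2(sin θ sin δ cos φ₁, cos δ − sin φ₁ sin φ₂) = -29.07188°

29.072°W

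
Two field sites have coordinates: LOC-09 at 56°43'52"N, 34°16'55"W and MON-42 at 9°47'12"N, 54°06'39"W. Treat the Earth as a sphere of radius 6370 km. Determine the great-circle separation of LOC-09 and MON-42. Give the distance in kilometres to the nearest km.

5493 km

LOC-09: φ = +56.73111°, λ = -34.28194°
MON-42: φ = +9.78667°, λ = -54.11083°
Δφ = -46.9444°,  Δλ = -19.8289°
a = sin²(Δφ/2) + cos φ₁ cos φ₂ sin²(Δλ/2) = 0.174672
c = 2·arcsin(√a) = 0.862349 rad = 49.4089°
d = R·c = 6370 × 0.862349 = 5493.2 km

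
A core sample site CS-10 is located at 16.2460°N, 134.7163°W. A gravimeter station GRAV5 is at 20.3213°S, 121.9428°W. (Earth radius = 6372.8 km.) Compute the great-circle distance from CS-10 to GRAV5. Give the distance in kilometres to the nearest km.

Δφ = -36.5673°,  Δλ = 12.7735°
a = sin²(Δφ/2) + cos φ₁ cos φ₂ sin²(Δλ/2) = 0.109562
c = 2·arcsin(√a) = 0.674729 rad = 38.6591°
d = R·c = 6372.8 × 0.674729 = 4299.9 km

4300 km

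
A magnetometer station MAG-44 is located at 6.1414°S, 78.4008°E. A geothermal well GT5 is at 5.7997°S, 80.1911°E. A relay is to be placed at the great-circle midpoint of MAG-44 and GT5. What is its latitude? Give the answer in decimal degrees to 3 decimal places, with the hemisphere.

5.971°S

Bx = cos φ₂ cos Δλ = 0.994396,  By = cos φ₂ sin Δλ = 0.031082
φₘ = atan2(sin φ₁ + sin φ₂, √((cos φ₁ + Bx)² + By²)) = -5.97127°
λₘ = λ₁ + atan2(By, cos φ₁ + Bx) = 79.29623°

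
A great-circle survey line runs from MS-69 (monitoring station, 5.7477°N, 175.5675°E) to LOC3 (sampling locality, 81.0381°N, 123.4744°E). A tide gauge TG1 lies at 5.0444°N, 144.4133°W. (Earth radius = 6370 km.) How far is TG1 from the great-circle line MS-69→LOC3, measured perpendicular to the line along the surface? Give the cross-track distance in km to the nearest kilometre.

δ₁₃ = central angle MS-69→TG1 = 0.695344 rad  (haversine)
θ₁₃ = bearing MS-69→TG1 = 89.008°,  θ₁₂ = bearing MS-69→LOC3 = 352.802°
dₓₜ = R·arcsin(sin δ₁₃ · sin(θ₁₃ − θ₁₂)) = 6370·arcsin(0.64065·sin(-263.794°)) = 4398.255 km
|dₓₜ| = 4398.255 km

4398 km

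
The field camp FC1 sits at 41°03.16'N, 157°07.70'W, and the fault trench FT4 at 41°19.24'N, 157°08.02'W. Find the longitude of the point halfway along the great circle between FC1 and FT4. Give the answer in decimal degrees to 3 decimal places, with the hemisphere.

FC1: φ = +41.05267°, λ = -157.12833°
FT4: φ = +41.32067°, λ = -157.13367°
Bx = cos φ₂ cos Δλ = 0.751026,  By = cos φ₂ sin Δλ = -0.000070
φₘ = atan2(sin φ₁ + sin φ₂, √((cos φ₁ + Bx)² + By²)) = 41.18667°
λₘ = λ₁ + atan2(By, cos φ₁ + Bx) = -157.13099°

157.131°W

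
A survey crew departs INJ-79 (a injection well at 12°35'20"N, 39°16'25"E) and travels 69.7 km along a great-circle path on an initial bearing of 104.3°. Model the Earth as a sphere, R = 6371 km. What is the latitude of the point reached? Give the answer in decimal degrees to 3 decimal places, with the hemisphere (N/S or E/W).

INJ-79: φ = +12.58889°, λ = +39.27361°
δ = d/R = 69.7/6371 = 0.010940 rad
φ₂ = arcsin(sin φ₁ cos δ + cos φ₁ sin δ cos θ)
   = arcsin(0.21795·0.99994 + 0.97596·0.01094·-0.24700) = 12.43335°
λ₂ = λ₁ + atan2(sin θ sin δ cos φ₁, cos δ − sin φ₁ sin φ₂) = 39.89560°

12.433°N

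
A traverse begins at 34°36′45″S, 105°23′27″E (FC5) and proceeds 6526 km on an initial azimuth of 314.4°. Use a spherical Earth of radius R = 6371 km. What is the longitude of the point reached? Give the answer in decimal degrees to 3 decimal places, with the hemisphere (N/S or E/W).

66.885°E

FC5: φ = -34.61250°, λ = +105.39083°
δ = d/R = 6526/6371 = 1.024329 rad
φ₂ = arcsin(sin φ₁ cos δ + cos φ₁ sin δ cos θ)
   = arcsin(-0.56802·0.51967 + 0.82301·0.85437·0.69966) = 11.34901°
λ₂ = λ₁ + atan2(sin θ sin δ cos φ₁, cos δ − sin φ₁ sin φ₂) = 66.88497°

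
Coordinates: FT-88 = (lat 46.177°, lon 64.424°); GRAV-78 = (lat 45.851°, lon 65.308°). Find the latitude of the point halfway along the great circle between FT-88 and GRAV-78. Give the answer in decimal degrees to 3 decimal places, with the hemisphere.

46.015°N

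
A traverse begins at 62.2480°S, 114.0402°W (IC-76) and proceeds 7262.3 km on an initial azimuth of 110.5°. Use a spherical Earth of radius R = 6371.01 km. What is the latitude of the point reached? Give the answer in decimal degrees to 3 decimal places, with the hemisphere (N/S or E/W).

δ = d/R = 7262.3/6371.01 = 1.139898 rad
φ₂ = arcsin(sin φ₁ cos δ + cos φ₁ sin δ cos θ)
   = arcsin(-0.88497·0.41769 + 0.46565·0.90859·-0.35021) = -31.18530°
λ₂ = λ₁ + atan2(sin θ sin δ cos φ₁, cos δ − sin φ₁ sin φ₂) = -18.19671°

31.185°S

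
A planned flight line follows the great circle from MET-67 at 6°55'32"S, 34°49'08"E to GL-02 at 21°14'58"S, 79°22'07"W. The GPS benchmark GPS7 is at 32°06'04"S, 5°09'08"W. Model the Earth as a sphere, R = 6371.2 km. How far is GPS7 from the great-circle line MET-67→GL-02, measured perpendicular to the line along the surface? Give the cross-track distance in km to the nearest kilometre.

MET-67: φ = -6.92556°, λ = +34.81889°
GL-02: φ = -21.24944°, λ = -79.36861°
GPS7: φ = -32.10111°, λ = -5.15222°
δ₁₃ = central angle MET-67→GPS7 = 0.783368 rad  (haversine)
θ₁₃ = bearing MET-67→GPS7 = 230.458°,  θ₁₂ = bearing MET-67→GL-02 = 244.483°
dₓₜ = R·arcsin(sin δ₁₃ · sin(θ₁₃ − θ₁₂)) = 6371.2·arcsin(0.70567·sin(-14.025°)) = -1094.931 km
|dₓₜ| = 1094.931 km

1095 km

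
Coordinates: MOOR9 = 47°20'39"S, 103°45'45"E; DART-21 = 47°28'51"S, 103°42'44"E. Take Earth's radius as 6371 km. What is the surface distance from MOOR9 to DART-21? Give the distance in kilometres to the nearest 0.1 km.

15.7 km

MOOR9: φ = -47.34417°, λ = +103.76250°
DART-21: φ = -47.48083°, λ = +103.71222°
Δφ = -0.1367°,  Δλ = -0.0503°
a = sin²(Δφ/2) + cos φ₁ cos φ₂ sin²(Δλ/2) = 0.000002
c = 2·arcsin(√a) = 0.002458 rad = 0.1408°
d = R·c = 6371 × 0.002458 = 15.7 km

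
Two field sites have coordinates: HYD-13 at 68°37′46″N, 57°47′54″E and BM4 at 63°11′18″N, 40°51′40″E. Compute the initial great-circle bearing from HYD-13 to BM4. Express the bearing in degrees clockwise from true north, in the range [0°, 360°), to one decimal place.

239.8°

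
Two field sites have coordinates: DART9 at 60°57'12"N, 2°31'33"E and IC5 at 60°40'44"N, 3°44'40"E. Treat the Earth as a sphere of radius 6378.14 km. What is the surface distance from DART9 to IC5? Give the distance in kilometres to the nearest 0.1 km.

72.9 km

DART9: φ = +60.95333°, λ = +2.52583°
IC5: φ = +60.67889°, λ = +3.74444°
Δφ = -0.2744°,  Δλ = 1.2186°
a = sin²(Δφ/2) + cos φ₁ cos φ₂ sin²(Δλ/2) = 0.000033
c = 2·arcsin(√a) = 0.011423 rad = 0.6545°
d = R·c = 6378.14 × 0.011423 = 72.9 km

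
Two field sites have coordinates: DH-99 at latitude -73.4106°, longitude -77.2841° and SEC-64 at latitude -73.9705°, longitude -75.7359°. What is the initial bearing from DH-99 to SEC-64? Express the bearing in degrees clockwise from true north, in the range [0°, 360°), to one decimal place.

Δλ = 1.5482°
y = sin Δλ · cos φ₂ = 0.007461
x = cos φ₁ sin φ₂ − sin φ₁ cos φ₂ cos Δλ = -0.009869
θ = atan2(y, x) = 142.9111° → 142.9111° (mod 360°)

142.9°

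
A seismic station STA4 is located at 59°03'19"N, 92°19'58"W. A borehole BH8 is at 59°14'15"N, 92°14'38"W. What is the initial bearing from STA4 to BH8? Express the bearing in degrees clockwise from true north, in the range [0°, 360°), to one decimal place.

STA4: φ = +59.05528°, λ = -92.33278°
BH8: φ = +59.23750°, λ = -92.24389°
Δλ = 0.0889°
y = sin Δλ · cos φ₂ = 0.000794
x = cos φ₁ sin φ₂ − sin φ₁ cos φ₂ cos Δλ = 0.003181
θ = atan2(y, x) = 14.0072° → 14.0072° (mod 360°)

14.0°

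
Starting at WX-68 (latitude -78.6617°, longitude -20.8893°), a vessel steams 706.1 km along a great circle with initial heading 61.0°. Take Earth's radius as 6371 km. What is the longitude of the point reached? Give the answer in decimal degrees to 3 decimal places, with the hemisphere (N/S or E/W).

0.422°E

δ = d/R = 706.1/6371 = 0.110830 rad
φ₂ = arcsin(sin φ₁ cos δ + cos φ₁ sin δ cos θ)
   = arcsin(-0.98048·0.99386 + 0.19660·0.11060·0.48481) = -74.56343°
λ₂ = λ₁ + atan2(sin θ sin δ cos φ₁, cos δ − sin φ₁ sin φ₂) = 0.42201°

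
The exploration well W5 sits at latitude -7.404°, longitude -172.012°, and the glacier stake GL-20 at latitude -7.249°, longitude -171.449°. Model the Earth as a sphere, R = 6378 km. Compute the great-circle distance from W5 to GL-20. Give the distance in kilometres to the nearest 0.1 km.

64.5 km

Δφ = 0.1550°,  Δλ = 0.5630°
a = sin²(Δφ/2) + cos φ₁ cos φ₂ sin²(Δλ/2) = 0.000026
c = 2·arcsin(√a) = 0.010114 rad = 0.5795°
d = R·c = 6378 × 0.010114 = 64.5 km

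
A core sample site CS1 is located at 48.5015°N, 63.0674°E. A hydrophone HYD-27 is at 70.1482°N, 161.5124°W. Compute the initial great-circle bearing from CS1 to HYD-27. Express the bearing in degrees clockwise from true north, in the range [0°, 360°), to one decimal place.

16.5°

Δλ = 135.4202°
y = sin Δλ · cos φ₂ = 0.238358
x = cos φ₁ sin φ₂ − sin φ₁ cos φ₂ cos Δλ = 0.804386
θ = atan2(y, x) = 16.5057° → 16.5057° (mod 360°)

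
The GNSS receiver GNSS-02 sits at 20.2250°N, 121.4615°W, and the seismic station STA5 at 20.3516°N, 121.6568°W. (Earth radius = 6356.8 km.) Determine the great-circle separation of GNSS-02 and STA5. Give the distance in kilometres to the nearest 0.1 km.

Δφ = 0.1266°,  Δλ = -0.1953°
a = sin²(Δφ/2) + cos φ₁ cos φ₂ sin²(Δλ/2) = 0.000004
c = 2·arcsin(√a) = 0.003886 rad = 0.2227°
d = R·c = 6356.8 × 0.003886 = 24.7 km

24.7 km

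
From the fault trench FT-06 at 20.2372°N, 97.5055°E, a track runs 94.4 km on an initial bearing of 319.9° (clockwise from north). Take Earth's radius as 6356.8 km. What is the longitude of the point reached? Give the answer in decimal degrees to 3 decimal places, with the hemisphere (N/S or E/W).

δ = d/R = 94.4/6356.8 = 0.014850 rad
φ₂ = arcsin(sin φ₁ cos δ + cos φ₁ sin δ cos θ)
   = arcsin(0.34591·0.99989 + 0.93827·0.01485·0.76492) = 20.88706°
λ₂ = λ₁ + atan2(sin θ sin δ cos φ₁, cos δ − sin φ₁ sin φ₂) = 96.91891°

96.919°E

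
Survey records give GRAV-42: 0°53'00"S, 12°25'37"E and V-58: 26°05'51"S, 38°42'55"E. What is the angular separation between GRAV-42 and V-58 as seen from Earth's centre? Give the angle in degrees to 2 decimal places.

35.72°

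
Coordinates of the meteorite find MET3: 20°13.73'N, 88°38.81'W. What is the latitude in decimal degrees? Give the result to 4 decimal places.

20.2288°N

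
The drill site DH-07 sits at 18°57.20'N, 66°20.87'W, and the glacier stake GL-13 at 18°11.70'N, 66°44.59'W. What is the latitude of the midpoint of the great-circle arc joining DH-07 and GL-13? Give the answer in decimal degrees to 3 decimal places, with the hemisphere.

18.574°N

DH-07: φ = +18.95333°, λ = -66.34783°
GL-13: φ = +18.19500°, λ = -66.74317°
Bx = cos φ₂ cos Δλ = 0.949977,  By = cos φ₂ sin Δλ = -0.006555
φₘ = atan2(sin φ₁ + sin φ₂, √((cos φ₁ + Bx)² + By²)) = 18.57427°
λₘ = λ₁ + atan2(By, cos φ₁ + Bx) = -66.54594°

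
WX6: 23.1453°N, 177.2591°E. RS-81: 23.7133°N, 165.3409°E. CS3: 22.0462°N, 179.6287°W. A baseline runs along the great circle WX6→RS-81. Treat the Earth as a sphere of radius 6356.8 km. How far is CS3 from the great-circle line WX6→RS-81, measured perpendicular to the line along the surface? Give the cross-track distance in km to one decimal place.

88.2 km

δ₁₃ = central angle WX6→CS3 = 0.053690 rad  (haversine)
θ₁₃ = bearing WX6→CS3 = 110.330°,  θ₁₂ = bearing WX6→RS-81 = 275.339°
dₓₜ = R·arcsin(sin δ₁₃ · sin(θ₁₃ − θ₁₂)) = 6356.8·arcsin(0.05366·sin(-165.009°)) = -88.241 km
|dₓₜ| = 88.241 km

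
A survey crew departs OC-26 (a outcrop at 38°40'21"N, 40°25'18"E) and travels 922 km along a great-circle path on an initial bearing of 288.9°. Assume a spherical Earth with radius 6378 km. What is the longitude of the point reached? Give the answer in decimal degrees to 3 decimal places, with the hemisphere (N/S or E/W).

OC-26: φ = +38.67250°, λ = +40.42167°
δ = d/R = 922/6378 = 0.144559 rad
φ₂ = arcsin(sin φ₁ cos δ + cos φ₁ sin δ cos θ)
   = arcsin(0.62487·0.98957 + 0.78073·0.14406·0.32392) = 40.90305°
λ₂ = λ₁ + atan2(sin θ sin δ cos φ₁, cos δ − sin φ₁ sin φ₂) = 30.03323°

30.033°E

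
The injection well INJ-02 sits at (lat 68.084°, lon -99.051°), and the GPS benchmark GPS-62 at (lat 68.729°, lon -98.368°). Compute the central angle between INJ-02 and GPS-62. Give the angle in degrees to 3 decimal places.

0.692°

Δφ = 0.6450°,  Δλ = 0.6830°
a = sin²(Δφ/2) + cos φ₁ cos φ₂ sin²(Δλ/2) = 0.000036
c = 2·arcsin(√a) = 0.012082 rad = 0.6922°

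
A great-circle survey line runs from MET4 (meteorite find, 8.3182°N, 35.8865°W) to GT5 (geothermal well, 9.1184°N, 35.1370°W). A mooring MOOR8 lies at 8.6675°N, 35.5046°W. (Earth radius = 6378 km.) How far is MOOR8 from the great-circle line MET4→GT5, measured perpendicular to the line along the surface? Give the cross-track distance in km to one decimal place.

4.5 km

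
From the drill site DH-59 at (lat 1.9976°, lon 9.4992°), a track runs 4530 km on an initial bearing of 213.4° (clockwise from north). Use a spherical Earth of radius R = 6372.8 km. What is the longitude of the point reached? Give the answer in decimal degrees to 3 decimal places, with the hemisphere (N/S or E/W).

15.328°W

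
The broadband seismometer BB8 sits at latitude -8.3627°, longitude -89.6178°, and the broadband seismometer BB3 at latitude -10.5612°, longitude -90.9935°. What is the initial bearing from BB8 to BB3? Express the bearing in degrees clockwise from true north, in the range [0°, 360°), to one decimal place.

211.6°

Δλ = -1.3757°
y = sin Δλ · cos φ₂ = -0.023601
x = cos φ₁ sin φ₂ − sin φ₁ cos φ₂ cos Δλ = -0.038403
θ = atan2(y, x) = -148.4261° → 211.5739° (mod 360°)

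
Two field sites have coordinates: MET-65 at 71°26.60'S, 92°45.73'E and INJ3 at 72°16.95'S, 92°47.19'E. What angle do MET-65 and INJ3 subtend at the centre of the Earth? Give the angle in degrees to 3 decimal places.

0.839°

MET-65: φ = -71.44333°, λ = +92.76217°
INJ3: φ = -72.28250°, λ = +92.78650°
Δφ = -0.8392°,  Δλ = 0.0243°
a = sin²(Δφ/2) + cos φ₁ cos φ₂ sin²(Δλ/2) = 0.000054
c = 2·arcsin(√a) = 0.014647 rad = 0.8392°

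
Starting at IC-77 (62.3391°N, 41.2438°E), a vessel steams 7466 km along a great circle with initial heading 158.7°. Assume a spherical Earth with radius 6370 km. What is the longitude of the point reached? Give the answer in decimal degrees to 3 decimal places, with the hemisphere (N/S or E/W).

δ = d/R = 7466/6370 = 1.172057 rad
φ₂ = arcsin(sin φ₁ cos δ + cos φ₁ sin δ cos θ)
   = arcsin(0.88571·0.38826 + 0.46424·0.92155·-0.93169) = -3.13629°
λ₂ = λ₁ + atan2(sin θ sin δ cos φ₁, cos δ − sin φ₁ sin φ₂) = 60.83195°

60.832°E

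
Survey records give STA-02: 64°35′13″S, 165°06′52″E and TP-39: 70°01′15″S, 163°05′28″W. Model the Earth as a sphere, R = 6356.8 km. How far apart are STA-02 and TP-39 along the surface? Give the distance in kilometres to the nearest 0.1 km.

STA-02: φ = -64.58694°, λ = +165.11444°
TP-39: φ = -70.02083°, λ = -163.09111°
Δφ = -5.4339°,  Δλ = 31.7944°
a = sin²(Δφ/2) + cos φ₁ cos φ₂ sin²(Δλ/2) = 0.013248
c = 2·arcsin(√a) = 0.230713 rad = 13.2189°
d = R·c = 6356.8 × 0.230713 = 1466.6 km

1466.6 km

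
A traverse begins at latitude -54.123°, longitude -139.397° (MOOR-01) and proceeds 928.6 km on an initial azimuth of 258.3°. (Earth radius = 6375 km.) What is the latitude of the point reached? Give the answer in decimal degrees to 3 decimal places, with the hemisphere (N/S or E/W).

54.979°S

δ = d/R = 928.6/6375 = 0.145663 rad
φ₂ = arcsin(sin φ₁ cos δ + cos φ₁ sin δ cos θ)
   = arcsin(-0.81028·0.98941 + 0.58605·0.14515·-0.20279) = -54.97941°
λ₂ = λ₁ + atan2(sin θ sin δ cos φ₁, cos δ − sin φ₁ sin φ₂) = -153.73687°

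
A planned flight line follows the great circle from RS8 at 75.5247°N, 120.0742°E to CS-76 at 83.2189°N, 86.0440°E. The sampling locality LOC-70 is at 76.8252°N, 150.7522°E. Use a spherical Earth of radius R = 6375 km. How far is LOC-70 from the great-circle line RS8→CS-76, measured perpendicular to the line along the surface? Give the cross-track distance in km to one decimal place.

δ₁₃ = central angle RS8→LOC-70 = 0.128392 rad  (haversine)
θ₁₃ = bearing RS8→LOC-70 = 65.262°,  θ₁₂ = bearing RS8→CS-76 = 336.704°
dₓₜ = R·arcsin(sin δ₁₃ · sin(θ₁₃ − θ₁₂)) = 6375·arcsin(0.12804·sin(-271.443°)) = 818.238 km
|dₓₜ| = 818.238 km

818.2 km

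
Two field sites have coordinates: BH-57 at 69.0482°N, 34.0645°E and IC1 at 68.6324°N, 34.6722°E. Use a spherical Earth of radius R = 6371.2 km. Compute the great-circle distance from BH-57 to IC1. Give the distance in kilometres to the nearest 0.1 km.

Δφ = -0.4158°,  Δλ = 0.6077°
a = sin²(Δφ/2) + cos φ₁ cos φ₂ sin²(Δλ/2) = 0.000017
c = 2·arcsin(√a) = 0.008205 rad = 0.4701°
d = R·c = 6371.2 × 0.008205 = 52.3 km

52.3 km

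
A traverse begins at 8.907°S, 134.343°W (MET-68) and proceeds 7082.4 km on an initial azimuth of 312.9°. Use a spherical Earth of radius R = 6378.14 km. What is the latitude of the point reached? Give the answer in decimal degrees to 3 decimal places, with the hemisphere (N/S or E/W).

32.256°N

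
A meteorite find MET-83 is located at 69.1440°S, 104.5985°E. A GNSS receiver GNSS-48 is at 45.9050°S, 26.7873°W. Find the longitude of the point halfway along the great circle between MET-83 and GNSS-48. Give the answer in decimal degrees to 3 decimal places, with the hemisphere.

Bx = cos φ₂ cos Δλ = -0.460045,  By = cos φ₂ sin Δλ = -0.522079
φₘ = atan2(sin φ₁ + sin φ₂, √((cos φ₁ + Bx)² + By²)) = -72.14569°
λₘ = λ₁ + atan2(By, cos φ₁ + Bx) = 3.32991°

3.330°E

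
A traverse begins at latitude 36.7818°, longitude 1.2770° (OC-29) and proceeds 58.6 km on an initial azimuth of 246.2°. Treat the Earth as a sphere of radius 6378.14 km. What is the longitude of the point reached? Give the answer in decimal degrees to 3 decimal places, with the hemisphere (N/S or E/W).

0.677°E

δ = d/R = 58.6/6378.14 = 0.009188 rad
φ₂ = arcsin(sin φ₁ cos δ + cos φ₁ sin δ cos θ)
   = arcsin(0.59877·0.99996 + 0.80092·0.00919·-0.40355) = 36.56786°
λ₂ = λ₁ + atan2(sin θ sin δ cos φ₁, cos δ − sin φ₁ sin φ₂) = 0.67730°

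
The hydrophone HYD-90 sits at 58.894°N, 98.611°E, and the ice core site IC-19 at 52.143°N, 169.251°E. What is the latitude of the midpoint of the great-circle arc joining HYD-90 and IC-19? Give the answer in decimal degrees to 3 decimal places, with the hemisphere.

60.689°N

Bx = cos φ₂ cos Δλ = 0.203441,  By = cos φ₂ sin Δλ = 0.578991
φₘ = atan2(sin φ₁ + sin φ₂, √((cos φ₁ + Bx)² + By²)) = 60.68902°
λₘ = λ₁ + atan2(By, cos φ₁ + Bx) = 137.41318°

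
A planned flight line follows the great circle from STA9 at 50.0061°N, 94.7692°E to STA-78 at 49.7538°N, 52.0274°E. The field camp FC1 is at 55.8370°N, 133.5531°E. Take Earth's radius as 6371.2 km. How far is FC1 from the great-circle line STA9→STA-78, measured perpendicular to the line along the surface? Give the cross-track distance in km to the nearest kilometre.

δ₁₃ = central angle STA9→FC1 = 0.414668 rad  (haversine)
θ₁₃ = bearing STA9→FC1 = 60.817°,  θ₁₂ = bearing STA9→STA-78 = 286.159°
dₓₜ = R·arcsin(sin δ₁₃ · sin(θ₁₃ − θ₁₂)) = 6371.2·arcsin(0.40289·sin(-225.342°)) = 1851.807 km
|dₓₜ| = 1851.807 km

1852 km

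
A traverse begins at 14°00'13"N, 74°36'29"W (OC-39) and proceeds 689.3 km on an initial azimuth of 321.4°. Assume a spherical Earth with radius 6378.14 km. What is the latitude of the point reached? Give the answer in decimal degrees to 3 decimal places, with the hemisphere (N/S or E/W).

OC-39: φ = +14.00361°, λ = -74.60806°
δ = d/R = 689.3/6378.14 = 0.108072 rad
φ₂ = arcsin(sin φ₁ cos δ + cos φ₁ sin δ cos θ)
   = arcsin(0.24198·0.99417 + 0.97028·0.10786·0.78152) = 18.80585°
λ₂ = λ₁ + atan2(sin θ sin δ cos φ₁, cos δ − sin φ₁ sin φ₂) = -78.68453°

18.806°N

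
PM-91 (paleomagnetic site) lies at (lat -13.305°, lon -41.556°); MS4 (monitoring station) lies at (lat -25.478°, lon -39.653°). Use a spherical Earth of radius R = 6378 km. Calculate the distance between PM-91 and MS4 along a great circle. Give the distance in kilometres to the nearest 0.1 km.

Δφ = -12.1730°,  Δλ = 1.9030°
a = sin²(Δφ/2) + cos φ₁ cos φ₂ sin²(Δλ/2) = 0.011485
c = 2·arcsin(√a) = 0.214745 rad = 12.3040°
d = R·c = 6378 × 0.214745 = 1369.6 km

1369.6 km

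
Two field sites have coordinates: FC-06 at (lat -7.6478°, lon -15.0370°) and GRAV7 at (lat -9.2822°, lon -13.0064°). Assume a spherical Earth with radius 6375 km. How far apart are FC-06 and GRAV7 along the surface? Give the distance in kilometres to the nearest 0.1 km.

288.1 km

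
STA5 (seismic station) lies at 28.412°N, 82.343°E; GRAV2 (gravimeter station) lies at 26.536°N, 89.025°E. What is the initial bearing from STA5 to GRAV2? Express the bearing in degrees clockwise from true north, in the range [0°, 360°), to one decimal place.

106.0°

Δλ = 6.6820°
y = sin Δλ · cos φ₂ = 0.104101
x = cos φ₁ sin φ₂ − sin φ₁ cos φ₂ cos Δλ = -0.029845
θ = atan2(y, x) = 105.9972° → 105.9972° (mod 360°)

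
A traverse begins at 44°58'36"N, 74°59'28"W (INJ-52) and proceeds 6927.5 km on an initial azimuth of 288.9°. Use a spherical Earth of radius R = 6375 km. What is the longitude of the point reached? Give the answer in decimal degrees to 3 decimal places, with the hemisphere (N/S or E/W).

156.393°W

INJ-52: φ = +44.97667°, λ = -74.99111°
δ = d/R = 6927.5/6375 = 1.086667 rad
φ₂ = arcsin(sin φ₁ cos δ + cos φ₁ sin δ cos θ)
   = arcsin(0.70682·0.46544 + 0.70739·0.88508·0.32392) = 32.12618°
λ₂ = λ₁ + atan2(sin θ sin δ cos φ₁, cos δ − sin φ₁ sin φ₂) = -156.39315°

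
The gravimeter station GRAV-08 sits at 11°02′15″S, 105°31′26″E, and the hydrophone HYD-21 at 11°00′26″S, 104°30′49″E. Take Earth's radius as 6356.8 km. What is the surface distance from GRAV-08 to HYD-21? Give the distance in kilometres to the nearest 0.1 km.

110.1 km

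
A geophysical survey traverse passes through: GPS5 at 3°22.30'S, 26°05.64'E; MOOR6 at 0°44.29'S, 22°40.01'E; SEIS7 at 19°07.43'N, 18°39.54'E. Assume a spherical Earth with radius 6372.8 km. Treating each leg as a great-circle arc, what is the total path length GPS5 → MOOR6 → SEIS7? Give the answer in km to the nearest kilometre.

2733 km

GPS5: φ = -3.37167°, λ = +26.09400°
MOOR6: φ = -0.73817°, λ = +22.66683°
SEIS7: φ = +19.12383°, λ = +18.65900°
GPS5→MOOR6: c = 0.075401 rad, d = 480.51 km
MOOR6→SEIS7: c = 0.353395 rad, d = 2252.11 km
Total = 480.51 + 2252.11 = 2732.63 km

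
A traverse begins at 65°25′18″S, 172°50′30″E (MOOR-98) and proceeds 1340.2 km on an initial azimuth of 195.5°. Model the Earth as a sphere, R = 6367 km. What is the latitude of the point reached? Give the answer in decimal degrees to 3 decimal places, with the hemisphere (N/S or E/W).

MOOR-98: φ = -65.42167°, λ = +172.84167°
δ = d/R = 1340.2/6367 = 0.210492 rad
φ₂ = arcsin(sin φ₁ cos δ + cos φ₁ sin δ cos θ)
   = arcsin(-0.90939·0.97793 + 0.41594·0.20894·-0.96363) = -76.67217°
λ₂ = λ₁ + atan2(sin θ sin δ cos φ₁, cos δ − sin φ₁ sin φ₂) = 158.82411°

76.672°S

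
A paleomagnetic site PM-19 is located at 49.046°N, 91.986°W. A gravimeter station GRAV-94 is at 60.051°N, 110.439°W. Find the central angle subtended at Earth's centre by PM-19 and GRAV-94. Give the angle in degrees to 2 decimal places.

Δφ = 11.0050°,  Δλ = -18.4530°
a = sin²(Δφ/2) + cos φ₁ cos φ₂ sin²(Δλ/2) = 0.017607
c = 2·arcsin(√a) = 0.266168 rad = 15.2503°

15.25°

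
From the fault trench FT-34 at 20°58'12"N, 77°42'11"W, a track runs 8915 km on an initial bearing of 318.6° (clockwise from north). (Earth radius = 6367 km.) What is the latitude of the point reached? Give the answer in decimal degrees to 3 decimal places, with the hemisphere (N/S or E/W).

48.679°N

FT-34: φ = +20.97000°, λ = -77.70306°
δ = d/R = 8915/6367 = 1.400188 rad
φ₂ = arcsin(sin φ₁ cos δ + cos φ₁ sin δ cos θ)
   = arcsin(0.35788·0.16978 + 0.93377·0.98548·0.75011) = 48.67897°
λ₂ = λ₁ + atan2(sin θ sin δ cos φ₁, cos δ − sin φ₁ sin φ₂) = -176.94255°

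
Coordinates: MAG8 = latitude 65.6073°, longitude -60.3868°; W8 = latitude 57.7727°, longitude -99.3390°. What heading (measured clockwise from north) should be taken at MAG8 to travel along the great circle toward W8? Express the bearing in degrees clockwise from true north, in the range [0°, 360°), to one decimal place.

265.2°

Δλ = -38.9522°
y = sin Δλ · cos φ₂ = -0.335258
x = cos φ₁ sin φ₂ − sin φ₁ cos φ₂ cos Δλ = -0.028334
θ = atan2(y, x) = -94.8308° → 265.1692° (mod 360°)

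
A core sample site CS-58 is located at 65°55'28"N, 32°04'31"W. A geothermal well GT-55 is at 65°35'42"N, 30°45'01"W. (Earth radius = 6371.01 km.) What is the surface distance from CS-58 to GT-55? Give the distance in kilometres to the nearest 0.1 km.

70.7 km

CS-58: φ = +65.92444°, λ = -32.07528°
GT-55: φ = +65.59500°, λ = -30.75028°
Δφ = -0.3294°,  Δλ = 1.3250°
a = sin²(Δφ/2) + cos φ₁ cos φ₂ sin²(Δλ/2) = 0.000031
c = 2·arcsin(√a) = 0.011100 rad = 0.6360°
d = R·c = 6371.01 × 0.011100 = 70.7 km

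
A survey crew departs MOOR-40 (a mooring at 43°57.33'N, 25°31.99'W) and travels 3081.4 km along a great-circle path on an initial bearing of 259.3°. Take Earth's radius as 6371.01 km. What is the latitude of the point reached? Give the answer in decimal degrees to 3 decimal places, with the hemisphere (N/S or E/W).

33.527°N

MOOR-40: φ = +43.95550°, λ = -25.53317°
δ = d/R = 3081.4/6371.01 = 0.483660 rad
φ₂ = arcsin(sin φ₁ cos δ + cos φ₁ sin δ cos θ)
   = arcsin(0.69410·0.88530 + 0.71988·0.46502·-0.18567) = 33.52714°
λ₂ = λ₁ + atan2(sin θ sin δ cos φ₁, cos δ − sin φ₁ sin φ₂) = -58.77216°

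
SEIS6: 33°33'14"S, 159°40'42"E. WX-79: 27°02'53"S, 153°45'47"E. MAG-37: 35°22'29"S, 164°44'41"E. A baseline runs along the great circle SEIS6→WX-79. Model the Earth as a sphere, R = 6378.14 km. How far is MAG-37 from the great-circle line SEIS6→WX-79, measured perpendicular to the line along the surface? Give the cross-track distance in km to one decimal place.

217.0 km

SEIS6: φ = -33.55389°, λ = +159.67833°
WX-79: φ = -27.04806°, λ = +153.76306°
MAG-37: φ = -35.37472°, λ = +164.74472°
δ₁₃ = central angle SEIS6→MAG-37 = 0.079516 rad  (haversine)
θ₁₃ = bearing SEIS6→MAG-37 = 114.972°,  θ₁₂ = bearing SEIS6→WX-79 = 320.332°
dₓₜ = R·arcsin(sin δ₁₃ · sin(θ₁₃ − θ₁₂)) = 6378.14·arcsin(0.07943·sin(-205.360°)) = 217.033 km
|dₓₜ| = 217.033 km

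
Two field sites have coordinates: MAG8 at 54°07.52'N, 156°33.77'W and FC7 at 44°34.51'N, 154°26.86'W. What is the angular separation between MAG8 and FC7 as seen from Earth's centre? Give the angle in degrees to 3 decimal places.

MAG8: φ = +54.12533°, λ = -156.56283°
FC7: φ = +44.57517°, λ = -154.44767°
Δφ = -9.5502°,  Δλ = 2.1152°
a = sin²(Δφ/2) + cos φ₁ cos φ₂ sin²(Δλ/2) = 0.007072
c = 2·arcsin(√a) = 0.168387 rad = 9.6479°

9.648°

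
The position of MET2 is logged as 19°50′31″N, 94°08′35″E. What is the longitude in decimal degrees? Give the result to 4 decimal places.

94.1431°E

94° + 8′/60 + 35″/3600 = 94 + 0.13333 + 0.00972 = 94.1431°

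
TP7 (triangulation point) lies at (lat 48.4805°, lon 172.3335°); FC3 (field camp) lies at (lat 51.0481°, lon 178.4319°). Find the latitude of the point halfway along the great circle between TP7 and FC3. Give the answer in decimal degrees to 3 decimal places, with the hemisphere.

49.804°N

Bx = cos φ₂ cos Δλ = 0.625110,  By = cos φ₂ sin Δλ = 0.066787
φₘ = atan2(sin φ₁ + sin φ₂, √((cos φ₁ + Bx)² + By²)) = 49.80429°
λₘ = λ₁ + atan2(By, cos φ₁ + Bx) = 175.30186°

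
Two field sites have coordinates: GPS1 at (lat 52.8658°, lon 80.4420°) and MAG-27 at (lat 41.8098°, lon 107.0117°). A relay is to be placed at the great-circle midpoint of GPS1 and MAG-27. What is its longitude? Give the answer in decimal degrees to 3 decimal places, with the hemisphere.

95.147°E

Bx = cos φ₂ cos Δλ = 0.666645,  By = cos φ₂ sin Δλ = 0.333390
φₘ = atan2(sin φ₁ + sin φ₂, √((cos φ₁ + Bx)² + By²)) = 48.10258°
λₘ = λ₁ + atan2(By, cos φ₁ + Bx) = 95.14730°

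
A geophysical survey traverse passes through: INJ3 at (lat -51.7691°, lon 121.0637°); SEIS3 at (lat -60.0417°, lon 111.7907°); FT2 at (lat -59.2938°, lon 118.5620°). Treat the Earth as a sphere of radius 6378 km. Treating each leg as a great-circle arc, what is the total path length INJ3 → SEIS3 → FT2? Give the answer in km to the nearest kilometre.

1475 km

INJ3→SEIS3: c = 0.170168 rad, d = 1085.33 km
SEIS3→FT2: c = 0.061065 rad, d = 389.47 km
Total = 1085.33 + 389.47 = 1474.80 km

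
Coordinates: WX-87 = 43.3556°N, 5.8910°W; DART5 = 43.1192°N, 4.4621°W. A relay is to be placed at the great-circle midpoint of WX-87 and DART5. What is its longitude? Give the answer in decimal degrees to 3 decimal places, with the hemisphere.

Bx = cos φ₂ cos Δλ = 0.729706,  By = cos φ₂ sin Δλ = 0.018202
φₘ = atan2(sin φ₁ + sin φ₂, √((cos φ₁ + Bx)² + By²)) = 43.23962°
λₘ = λ₁ + atan2(By, cos φ₁ + Bx) = -5.17516°

5.175°W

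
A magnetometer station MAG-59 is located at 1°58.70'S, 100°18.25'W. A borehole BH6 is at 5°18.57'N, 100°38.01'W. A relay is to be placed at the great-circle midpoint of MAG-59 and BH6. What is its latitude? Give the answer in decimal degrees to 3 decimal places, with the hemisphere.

1.666°N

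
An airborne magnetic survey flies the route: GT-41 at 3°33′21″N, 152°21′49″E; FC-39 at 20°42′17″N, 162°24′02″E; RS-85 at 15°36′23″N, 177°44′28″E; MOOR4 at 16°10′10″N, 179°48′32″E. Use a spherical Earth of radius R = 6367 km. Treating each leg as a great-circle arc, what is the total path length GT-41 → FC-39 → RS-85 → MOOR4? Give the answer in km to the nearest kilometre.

GT-41: φ = +3.55583°, λ = +152.36361°
FC-39: φ = +20.70472°, λ = +162.40056°
RS-85: φ = +15.60639°, λ = +177.74111°
MOOR4: φ = +16.16944°, λ = +179.80889°
GT-41→FC-39: c = 0.344474 rad, d = 2193.26 km
FC-39→RS-85: c = 0.269351 rad, d = 1714.95 km
RS-85→MOOR4: c = 0.036075 rad, d = 229.69 km
Total = 2193.26 + 1714.95 + 229.69 = 4137.91 km

4138 km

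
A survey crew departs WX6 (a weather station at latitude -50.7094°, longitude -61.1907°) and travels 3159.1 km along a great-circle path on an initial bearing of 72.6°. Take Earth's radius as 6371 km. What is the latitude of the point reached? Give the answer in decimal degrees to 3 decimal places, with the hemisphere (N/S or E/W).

36.202°S

δ = d/R = 3159.1/6371 = 0.495856 rad
φ₂ = arcsin(sin φ₁ cos δ + cos φ₁ sin δ cos θ)
   = arcsin(-0.77394·0.87956 + 0.63325·0.47578·0.29904) = -36.20192°
λ₂ = λ₁ + atan2(sin θ sin δ cos φ₁, cos δ − sin φ₁ sin φ₂) = -26.95246°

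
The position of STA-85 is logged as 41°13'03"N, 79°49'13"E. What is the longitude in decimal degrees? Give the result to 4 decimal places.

79.8203°E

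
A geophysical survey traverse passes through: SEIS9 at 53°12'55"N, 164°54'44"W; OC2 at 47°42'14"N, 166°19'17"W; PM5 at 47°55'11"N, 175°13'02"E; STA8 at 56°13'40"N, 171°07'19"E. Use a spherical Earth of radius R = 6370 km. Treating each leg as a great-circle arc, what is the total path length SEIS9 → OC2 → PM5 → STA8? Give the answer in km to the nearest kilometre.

2961 km

SEIS9: φ = +53.21528°, λ = -164.91222°
OC2: φ = +47.70389°, λ = -166.32139°
PM5: φ = +47.91972°, λ = +175.21722°
STA8: φ = +56.22778°, λ = +171.12194°
SEIS9→OC2: c = 0.097453 rad, d = 620.77 km
OC2→PM5: c = 0.215904 rad, d = 1375.31 km
PM5→STA8: c = 0.151444 rad, d = 964.70 km
Total = 620.77 + 1375.31 + 964.70 = 2960.78 km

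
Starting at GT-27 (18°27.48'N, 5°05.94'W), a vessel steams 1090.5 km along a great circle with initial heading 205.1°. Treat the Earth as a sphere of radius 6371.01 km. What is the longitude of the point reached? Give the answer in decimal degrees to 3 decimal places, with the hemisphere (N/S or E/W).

9.301°W

GT-27: φ = +18.45800°, λ = -5.09900°
δ = d/R = 1090.5/6371.01 = 0.171166 rad
φ₂ = arcsin(sin φ₁ cos δ + cos φ₁ sin δ cos θ)
   = arcsin(0.31661·0.98539 + 0.94856·0.17033·-0.90557) = 9.53622°
λ₂ = λ₁ + atan2(sin θ sin δ cos φ₁, cos δ − sin φ₁ sin φ₂) = -9.30065°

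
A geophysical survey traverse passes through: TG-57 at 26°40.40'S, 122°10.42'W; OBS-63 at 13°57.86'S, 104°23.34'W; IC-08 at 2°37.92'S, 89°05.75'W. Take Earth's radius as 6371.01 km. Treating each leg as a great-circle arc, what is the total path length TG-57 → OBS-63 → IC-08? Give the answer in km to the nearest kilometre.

TG-57: φ = -26.67333°, λ = -122.17367°
OBS-63: φ = -13.96433°, λ = -104.38900°
IC-08: φ = -2.63200°, λ = -89.09583°
TG-57→OBS-63: c = 0.365182 rad, d = 2326.58 km
OBS-63→IC-08: c = 0.329589 rad, d = 2099.81 km
Total = 2326.58 + 2099.81 = 4426.39 km

4426 km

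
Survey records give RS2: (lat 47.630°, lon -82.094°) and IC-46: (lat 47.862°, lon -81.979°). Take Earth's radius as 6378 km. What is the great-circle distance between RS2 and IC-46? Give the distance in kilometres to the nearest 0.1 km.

27.2 km

Δφ = 0.2320°,  Δλ = 0.1150°
a = sin²(Δφ/2) + cos φ₁ cos φ₂ sin²(Δλ/2) = 0.000005
c = 2·arcsin(√a) = 0.004268 rad = 0.2445°
d = R·c = 6378 × 0.004268 = 27.2 km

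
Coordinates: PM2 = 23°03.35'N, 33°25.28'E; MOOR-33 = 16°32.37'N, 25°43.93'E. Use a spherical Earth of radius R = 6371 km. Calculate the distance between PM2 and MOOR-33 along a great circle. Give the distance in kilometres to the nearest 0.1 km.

1082.2 km

PM2: φ = +23.05583°, λ = +33.42133°
MOOR-33: φ = +16.53950°, λ = +25.73217°
Δφ = -6.5163°,  Δλ = -7.6892°
a = sin²(Δφ/2) + cos φ₁ cos φ₂ sin²(Δλ/2) = 0.007196
c = 2·arcsin(√a) = 0.169859 rad = 9.7322°
d = R·c = 6371 × 0.169859 = 1082.2 km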